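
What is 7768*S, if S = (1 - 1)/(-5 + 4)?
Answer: 0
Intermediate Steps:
S = 0 (S = 0/(-1) = 0*(-1) = 0)
7768*S = 7768*0 = 0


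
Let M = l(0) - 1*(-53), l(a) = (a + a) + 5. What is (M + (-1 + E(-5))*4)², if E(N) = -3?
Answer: 1764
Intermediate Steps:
l(a) = 5 + 2*a (l(a) = 2*a + 5 = 5 + 2*a)
M = 58 (M = (5 + 2*0) - 1*(-53) = (5 + 0) + 53 = 5 + 53 = 58)
(M + (-1 + E(-5))*4)² = (58 + (-1 - 3)*4)² = (58 - 4*4)² = (58 - 16)² = 42² = 1764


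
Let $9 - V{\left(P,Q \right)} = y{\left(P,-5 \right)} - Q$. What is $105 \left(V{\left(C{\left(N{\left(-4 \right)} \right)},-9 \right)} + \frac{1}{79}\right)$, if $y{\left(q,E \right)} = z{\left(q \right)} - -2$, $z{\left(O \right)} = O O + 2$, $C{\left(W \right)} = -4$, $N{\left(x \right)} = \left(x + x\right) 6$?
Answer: $- \frac{165795}{79} \approx -2098.7$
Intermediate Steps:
$N{\left(x \right)} = 12 x$ ($N{\left(x \right)} = 2 x 6 = 12 x$)
$z{\left(O \right)} = 2 + O^{2}$ ($z{\left(O \right)} = O^{2} + 2 = 2 + O^{2}$)
$y{\left(q,E \right)} = 4 + q^{2}$ ($y{\left(q,E \right)} = \left(2 + q^{2}\right) - -2 = \left(2 + q^{2}\right) + 2 = 4 + q^{2}$)
$V{\left(P,Q \right)} = 5 + Q - P^{2}$ ($V{\left(P,Q \right)} = 9 - \left(\left(4 + P^{2}\right) - Q\right) = 9 - \left(4 + P^{2} - Q\right) = 5 + Q - P^{2}$)
$105 \left(V{\left(C{\left(N{\left(-4 \right)} \right)},-9 \right)} + \frac{1}{79}\right) = 105 \left(\left(5 - 9 - \left(-4\right)^{2}\right) + \frac{1}{79}\right) = 105 \left(\left(5 - 9 - 16\right) + \frac{1}{79}\right) = 105 \left(-20 + \frac{1}{79}\right) = 105 \left(- \frac{1579}{79}\right) = - \frac{165795}{79}$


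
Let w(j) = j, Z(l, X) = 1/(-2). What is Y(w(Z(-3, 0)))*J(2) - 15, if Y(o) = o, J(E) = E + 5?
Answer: -37/2 ≈ -18.500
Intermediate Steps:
J(E) = 5 + E
Z(l, X) = -½
Y(w(Z(-3, 0)))*J(2) - 15 = -(5 + 2)/2 - 15 = -½*7 - 15 = -7/2 - 15 = -37/2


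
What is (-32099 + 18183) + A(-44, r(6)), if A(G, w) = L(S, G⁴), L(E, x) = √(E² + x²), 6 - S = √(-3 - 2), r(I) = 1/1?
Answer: -13916 + √(14048223625247 - 12*I*√5) ≈ 3.7342e+6 - 0.e-6*I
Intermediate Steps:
r(I) = 1
S = 6 - I*√5 (S = 6 - √(-3 - 2) = 6 - √(-5) = 6 - I*√5 ≈ 6.0 - 2.2361*I)
A(G, w) = √(G⁸ + (6 - I*√5)²) (A(G, w) = √((6 - I*√5)² + (G⁴)²) = √((6 - I*√5)² + G⁸) = √(G⁸ + (6 - I*√5)²))
(-32099 + 18183) + A(-44, r(6)) = (-32099 + 18183) + √((-44)⁸ + (6 - I*√5)²) = -13916 + √(14048223625216 + (6 - I*√5)²)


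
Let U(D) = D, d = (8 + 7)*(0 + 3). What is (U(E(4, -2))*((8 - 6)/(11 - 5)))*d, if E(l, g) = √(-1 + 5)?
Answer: 30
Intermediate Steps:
E(l, g) = 2 (E(l, g) = √4 = 2)
d = 45 (d = 15*3 = 45)
(U(E(4, -2))*((8 - 6)/(11 - 5)))*d = (2*((8 - 6)/(11 - 5)))*45 = (2*(2/6))*45 = (2*(2*(⅙)))*45 = (2*(⅓))*45 = (⅔)*45 = 30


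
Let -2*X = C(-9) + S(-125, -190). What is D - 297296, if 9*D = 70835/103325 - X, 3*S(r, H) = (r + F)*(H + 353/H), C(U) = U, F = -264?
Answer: -4182707717011/14134860 ≈ -2.9591e+5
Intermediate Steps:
S(r, H) = (-264 + r)*(H + 353/H)/3 (S(r, H) = ((r - 264)*(H + 353/H))/3 = ((-264 + r)*(H + 353/H))/3 = (-264 + r)*(H + 353/H)/3)
X = -4725029/380 (X = -(-9 + (⅓)*(-93192 + 353*(-125) + (-190)²*(-264 - 125))/(-190))/2 = -(-9 + (⅓)*(-1/190)*(-93192 - 44125 + 36100*(-389)))/2 = -(-9 + (⅓)*(-1/190)*(-93192 - 44125 - 14042900))/2 = -(-9 + (⅓)*(-1/190)*(-14180217))/2 = -(-9 + 4726739/190)/2 = -½*4725029/190 = -4725029/380 ≈ -12434.)
D = 19529621549/14134860 (D = (70835/103325 - 1*(-4725029/380))/9 = (70835*(1/103325) + 4725029/380)/9 = (14167/20665 + 4725029/380)/9 = (⅑)*(19529621549/1570540) = 19529621549/14134860 ≈ 1381.7)
D - 297296 = 19529621549/14134860 - 297296 = -4182707717011/14134860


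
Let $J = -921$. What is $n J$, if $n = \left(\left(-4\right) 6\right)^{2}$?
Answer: $-530496$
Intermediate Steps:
$n = 576$ ($n = \left(-24\right)^{2} = 576$)
$n J = 576 \left(-921\right) = -530496$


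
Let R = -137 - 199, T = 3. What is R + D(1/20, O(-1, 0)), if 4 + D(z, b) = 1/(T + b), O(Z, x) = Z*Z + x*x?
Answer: -1359/4 ≈ -339.75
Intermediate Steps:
O(Z, x) = Z² + x²
D(z, b) = -4 + 1/(3 + b)
R = -336
R + D(1/20, O(-1, 0)) = -336 + (-11 - 4*((-1)² + 0²))/(3 + ((-1)² + 0²)) = -336 + (-11 - 4*(1 + 0))/(3 + (1 + 0)) = -336 + (-11 - 4*1)/(3 + 1) = -336 + (-11 - 4)/4 = -336 + (¼)*(-15) = -336 - 15/4 = -1359/4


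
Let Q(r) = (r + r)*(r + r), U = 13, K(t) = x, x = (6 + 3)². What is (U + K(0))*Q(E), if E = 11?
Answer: 45496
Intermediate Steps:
x = 81 (x = 9² = 81)
K(t) = 81
Q(r) = 4*r² (Q(r) = (2*r)*(2*r) = 4*r²)
(U + K(0))*Q(E) = (13 + 81)*(4*11²) = 94*(4*121) = 94*484 = 45496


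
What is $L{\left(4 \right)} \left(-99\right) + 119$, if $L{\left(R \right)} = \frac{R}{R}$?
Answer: $20$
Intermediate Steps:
$L{\left(R \right)} = 1$
$L{\left(4 \right)} \left(-99\right) + 119 = 1 \left(-99\right) + 119 = -99 + 119 = 20$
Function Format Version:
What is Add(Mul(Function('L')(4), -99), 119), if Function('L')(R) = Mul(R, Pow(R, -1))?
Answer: 20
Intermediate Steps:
Function('L')(R) = 1
Add(Mul(Function('L')(4), -99), 119) = Add(Mul(1, -99), 119) = Add(-99, 119) = 20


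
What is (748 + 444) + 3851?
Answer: 5043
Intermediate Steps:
(748 + 444) + 3851 = 1192 + 3851 = 5043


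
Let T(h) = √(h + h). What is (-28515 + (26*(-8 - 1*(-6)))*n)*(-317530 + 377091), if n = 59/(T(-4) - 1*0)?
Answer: -1698381915 + 45683287*I*√2 ≈ -1.6984e+9 + 6.4606e+7*I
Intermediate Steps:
T(h) = √2*√h (T(h) = √(2*h) = √2*√h)
n = -59*I*√2/4 (n = 59/(√2*√(-4) - 1*0) = 59/(√2*(2*I) + 0) = 59/(2*I*√2 + 0) = 59/((2*I*√2)) = 59*(-I*√2/4) = -59*I*√2/4 ≈ -20.86*I)
(-28515 + (26*(-8 - 1*(-6)))*n)*(-317530 + 377091) = (-28515 + (26*(-8 - 1*(-6)))*(-59*I*√2/4))*(-317530 + 377091) = (-28515 + (26*(-8 + 6))*(-59*I*√2/4))*59561 = (-28515 + (26*(-2))*(-59*I*√2/4))*59561 = (-28515 - (-767)*I*√2)*59561 = (-28515 + 767*I*√2)*59561 = -1698381915 + 45683287*I*√2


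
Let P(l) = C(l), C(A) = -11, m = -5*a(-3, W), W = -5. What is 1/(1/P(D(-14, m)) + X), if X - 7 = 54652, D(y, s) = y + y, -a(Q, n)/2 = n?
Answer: 11/601248 ≈ 1.8295e-5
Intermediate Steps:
a(Q, n) = -2*n
m = -50 (m = -(-10)*(-5) = -5*10 = -50)
D(y, s) = 2*y
P(l) = -11
X = 54659 (X = 7 + 54652 = 54659)
1/(1/P(D(-14, m)) + X) = 1/(1/(-11) + 54659) = 1/(-1/11 + 54659) = 1/(601248/11) = 11/601248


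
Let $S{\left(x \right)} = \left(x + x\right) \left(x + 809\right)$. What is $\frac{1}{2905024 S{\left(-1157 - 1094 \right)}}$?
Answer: $\frac{1}{18859078825216} \approx 5.3025 \cdot 10^{-14}$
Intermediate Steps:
$S{\left(x \right)} = 2 x \left(809 + x\right)$
$\frac{1}{2905024 S{\left(-1157 - 1094 \right)}} = \frac{1}{2905024 \cdot 2 \left(-1157 - 1094\right) \left(809 - 2251\right)} = \frac{1}{2905024 \cdot 2 \left(-2251\right) \left(809 - 2251\right)} = \frac{1}{2905024 \cdot 2 \left(-2251\right) \left(-1442\right)} = \frac{1}{2905024 \cdot 6491884} = \frac{1}{2905024} \cdot \frac{1}{6491884} = \frac{1}{18859078825216}$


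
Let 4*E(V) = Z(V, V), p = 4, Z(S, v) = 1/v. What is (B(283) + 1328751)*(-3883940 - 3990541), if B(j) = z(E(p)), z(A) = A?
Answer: -167411599926177/16 ≈ -1.0463e+13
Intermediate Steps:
E(V) = 1/(4*V)
B(j) = 1/16 (B(j) = (1/4)/4 = (1/4)*(1/4) = 1/16)
(B(283) + 1328751)*(-3883940 - 3990541) = (1/16 + 1328751)*(-3883940 - 3990541) = (21260017/16)*(-7874481) = -167411599926177/16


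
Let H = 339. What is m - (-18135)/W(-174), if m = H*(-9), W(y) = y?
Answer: -183003/58 ≈ -3155.2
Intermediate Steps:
m = -3051 (m = 339*(-9) = -3051)
m - (-18135)/W(-174) = -3051 - (-18135)/(-174) = -3051 - (-18135)*(-1)/174 = -3051 - 1*6045/58 = -3051 - 6045/58 = -183003/58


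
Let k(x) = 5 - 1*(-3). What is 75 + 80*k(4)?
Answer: 715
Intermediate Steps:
k(x) = 8 (k(x) = 5 + 3 = 8)
75 + 80*k(4) = 75 + 80*8 = 75 + 640 = 715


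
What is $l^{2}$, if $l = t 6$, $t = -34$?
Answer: $41616$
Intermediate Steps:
$l = -204$ ($l = \left(-34\right) 6 = -204$)
$l^{2} = \left(-204\right)^{2} = 41616$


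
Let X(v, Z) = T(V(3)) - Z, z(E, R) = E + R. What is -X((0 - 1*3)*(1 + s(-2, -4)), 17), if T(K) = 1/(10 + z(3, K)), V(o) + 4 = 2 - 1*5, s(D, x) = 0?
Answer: 101/6 ≈ 16.833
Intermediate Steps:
V(o) = -7 (V(o) = -4 + (2 - 1*5) = -4 + (2 - 5) = -4 - 3 = -7)
T(K) = 1/(13 + K) (T(K) = 1/(10 + (3 + K)) = 1/(13 + K))
X(v, Z) = 1/6 - Z (X(v, Z) = 1/(13 - 7) - Z = 1/6 - Z)
-X((0 - 1*3)*(1 + s(-2, -4)), 17) = -(1/6 - 1*17) = -(1/6 - 17) = -1*(-101/6) = 101/6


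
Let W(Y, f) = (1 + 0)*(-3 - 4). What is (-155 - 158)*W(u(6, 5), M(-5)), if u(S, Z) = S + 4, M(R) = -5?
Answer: 2191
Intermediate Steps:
u(S, Z) = 4 + S
W(Y, f) = -7 (W(Y, f) = 1*(-7) = -7)
(-155 - 158)*W(u(6, 5), M(-5)) = (-155 - 158)*(-7) = -313*(-7) = 2191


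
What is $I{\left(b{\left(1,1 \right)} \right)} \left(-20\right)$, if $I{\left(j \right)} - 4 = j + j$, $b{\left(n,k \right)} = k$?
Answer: $-120$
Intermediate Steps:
$I{\left(j \right)} = 4 + 2 j$ ($I{\left(j \right)} = 4 + \left(j + j\right) = 4 + 2 j$)
$I{\left(b{\left(1,1 \right)} \right)} \left(-20\right) = \left(4 + 2 \cdot 1\right) \left(-20\right) = \left(4 + 2\right) \left(-20\right) = 6 \left(-20\right) = -120$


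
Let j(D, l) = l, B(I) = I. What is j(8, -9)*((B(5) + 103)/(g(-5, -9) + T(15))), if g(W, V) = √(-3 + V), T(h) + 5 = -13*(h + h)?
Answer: 383940/156037 + 1944*I*√3/156037 ≈ 2.4606 + 0.021579*I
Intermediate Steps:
T(h) = -5 - 26*h (T(h) = -5 - 13*(h + h) = -5 - 26*h)
j(8, -9)*((B(5) + 103)/(g(-5, -9) + T(15))) = -9*(5 + 103)/(√(-3 - 9) + (-5 - 26*15)) = -972/(√(-12) + (-5 - 390)) = -972/(2*I*√3 - 395) = -972/(-395 + 2*I*√3)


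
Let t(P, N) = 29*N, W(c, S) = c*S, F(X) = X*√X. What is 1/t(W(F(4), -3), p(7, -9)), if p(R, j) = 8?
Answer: 1/232 ≈ 0.0043103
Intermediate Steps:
F(X) = X^(3/2)
W(c, S) = S*c
1/t(W(F(4), -3), p(7, -9)) = 1/(29*8) = 1/232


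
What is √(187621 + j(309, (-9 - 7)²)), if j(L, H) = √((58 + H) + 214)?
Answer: √(187621 + 4*√33) ≈ 433.18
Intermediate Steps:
j(L, H) = √(272 + H)
√(187621 + j(309, (-9 - 7)²)) = √(187621 + √(272 + (-9 - 7)²)) = √(187621 + √(272 + (-16)²)) = √(187621 + √(272 + 256)) = √(187621 + √528) = √(187621 + 4*√33)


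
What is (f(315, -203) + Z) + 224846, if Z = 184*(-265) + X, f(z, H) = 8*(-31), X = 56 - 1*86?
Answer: 175808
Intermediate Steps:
X = -30 (X = 56 - 86 = -30)
f(z, H) = -248
Z = -48790 (Z = 184*(-265) - 30 = -48760 - 30 = -48790)
(f(315, -203) + Z) + 224846 = (-248 - 48790) + 224846 = -49038 + 224846 = 175808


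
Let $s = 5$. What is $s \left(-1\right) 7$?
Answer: $-35$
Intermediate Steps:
$s \left(-1\right) 7 = 5 \left(-1\right) 7 = \left(-5\right) 7 = -35$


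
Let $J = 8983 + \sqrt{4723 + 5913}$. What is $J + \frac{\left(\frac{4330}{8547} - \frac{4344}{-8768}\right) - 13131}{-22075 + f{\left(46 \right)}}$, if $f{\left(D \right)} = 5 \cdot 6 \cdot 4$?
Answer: $\frac{1847600245712051}{205663725960} + 2 \sqrt{2659} \approx 9086.7$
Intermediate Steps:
$f{\left(D \right)} = 120$ ($f{\left(D \right)} = 30 \cdot 4 = 120$)
$J = 8983 + 2 \sqrt{2659}$ ($J = 8983 + \sqrt{10636} = 8983 + 2 \sqrt{2659} \approx 9086.1$)
$J + \frac{\left(\frac{4330}{8547} - \frac{4344}{-8768}\right) - 13131}{-22075 + f{\left(46 \right)}} = \left(8983 + 2 \sqrt{2659}\right) + \frac{\left(\frac{4330}{8547} - \frac{4344}{-8768}\right) - 13131}{-22075 + 120} = \left(8983 + 2 \sqrt{2659}\right) + \frac{\left(4330 \cdot \frac{1}{8547} - - \frac{543}{1096}\right) - 13131}{-21955} = \left(8983 + 2 \sqrt{2659}\right) + \left(\left(\frac{4330}{8547} + \frac{543}{1096}\right) - 13131\right) \left(- \frac{1}{21955}\right) = \left(8983 + 2 \sqrt{2659}\right) + \left(\frac{9386701}{9367512} - 13131\right) \left(- \frac{1}{21955}\right) = \left(8983 + 2 \sqrt{2659}\right) - - \frac{122995413371}{205663725960} = \left(8983 + 2 \sqrt{2659}\right) + \frac{122995413371}{205663725960} = \frac{1847600245712051}{205663725960} + 2 \sqrt{2659}$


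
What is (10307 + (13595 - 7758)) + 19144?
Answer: 35288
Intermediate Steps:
(10307 + (13595 - 7758)) + 19144 = (10307 + 5837) + 19144 = 16144 + 19144 = 35288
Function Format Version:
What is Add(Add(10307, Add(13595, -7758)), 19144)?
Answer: 35288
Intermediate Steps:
Add(Add(10307, Add(13595, -7758)), 19144) = Add(Add(10307, 5837), 19144) = Add(16144, 19144) = 35288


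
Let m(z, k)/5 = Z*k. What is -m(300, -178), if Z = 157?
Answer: 139730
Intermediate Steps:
m(z, k) = 785*k (m(z, k) = 5*(157*k) = 785*k)
-m(300, -178) = -785*(-178) = -1*(-139730) = 139730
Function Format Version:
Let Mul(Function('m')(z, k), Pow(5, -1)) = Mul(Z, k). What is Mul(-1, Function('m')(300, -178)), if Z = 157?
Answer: 139730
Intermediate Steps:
Function('m')(z, k) = Mul(785, k) (Function('m')(z, k) = Mul(5, Mul(157, k)) = Mul(785, k))
Mul(-1, Function('m')(300, -178)) = Mul(-1, Mul(785, -178)) = Mul(-1, -139730) = 139730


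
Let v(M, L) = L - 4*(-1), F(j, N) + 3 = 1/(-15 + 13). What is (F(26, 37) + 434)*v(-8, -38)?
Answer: -14637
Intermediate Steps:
F(j, N) = -7/2 (F(j, N) = -3 + 1/(-15 + 13) = -3 + 1/(-2) = -3 - ½ = -7/2)
v(M, L) = 4 + L (v(M, L) = L + 4 = 4 + L)
(F(26, 37) + 434)*v(-8, -38) = (-7/2 + 434)*(4 - 38) = (861/2)*(-34) = -14637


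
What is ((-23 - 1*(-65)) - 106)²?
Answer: 4096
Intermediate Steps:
((-23 - 1*(-65)) - 106)² = ((-23 + 65) - 106)² = (42 - 106)² = (-64)² = 4096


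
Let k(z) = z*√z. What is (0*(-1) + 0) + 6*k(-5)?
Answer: -30*I*√5 ≈ -67.082*I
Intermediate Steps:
k(z) = z^(3/2)
(0*(-1) + 0) + 6*k(-5) = (0*(-1) + 0) + 6*(-5)^(3/2) = (0 + 0) + 6*(-5*I*√5) = 0 - 30*I*√5 = -30*I*√5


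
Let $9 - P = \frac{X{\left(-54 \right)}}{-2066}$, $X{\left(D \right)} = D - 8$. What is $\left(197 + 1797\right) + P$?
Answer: $\frac{2069068}{1033} \approx 2003.0$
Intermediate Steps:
$X{\left(D \right)} = -8 + D$
$P = \frac{9266}{1033}$ ($P = 9 - \frac{-8 - 54}{-2066} = 9 - \left(-62\right) \left(- \frac{1}{2066}\right) = 9 - \frac{31}{1033} = \frac{9266}{1033} \approx 8.97$)
$\left(197 + 1797\right) + P = \left(197 + 1797\right) + \frac{9266}{1033} = 1994 + \frac{9266}{1033} = \frac{2069068}{1033}$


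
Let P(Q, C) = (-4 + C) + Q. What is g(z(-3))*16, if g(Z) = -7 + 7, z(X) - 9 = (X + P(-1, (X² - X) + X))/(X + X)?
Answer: 0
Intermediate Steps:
P(Q, C) = -4 + C + Q
z(X) = 9 + (-5 + X + X²)/(2*X) (z(X) = 9 + (X + (-4 + ((X² - X) + X) - 1))/(X + X) = 9 + (X + (-4 + X² - 1))/((2*X)) = 9 + (X + (-5 + X²))*(1/(2*X)) = 9 + (-5 + X + X²)*(1/(2*X)) = 9 + (-5 + X + X²)/(2*X))
g(Z) = 0
g(z(-3))*16 = 0*16 = 0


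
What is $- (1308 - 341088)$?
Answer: $339780$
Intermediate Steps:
$- (1308 - 341088) = \left(-1\right) \left(-339780\right) = 339780$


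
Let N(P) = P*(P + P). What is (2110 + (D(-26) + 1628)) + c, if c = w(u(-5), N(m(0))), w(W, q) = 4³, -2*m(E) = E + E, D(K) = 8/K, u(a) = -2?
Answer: 49422/13 ≈ 3801.7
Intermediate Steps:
m(E) = -E (m(E) = -(E + E)/2 = -E)
N(P) = 2*P² (N(P) = P*(2*P) = 2*P²)
w(W, q) = 64
c = 64
(2110 + (D(-26) + 1628)) + c = (2110 + (8/(-26) + 1628)) + 64 = (2110 + (8*(-1/26) + 1628)) + 64 = (2110 + (-4/13 + 1628)) + 64 = (2110 + 21160/13) + 64 = 48590/13 + 64 = 49422/13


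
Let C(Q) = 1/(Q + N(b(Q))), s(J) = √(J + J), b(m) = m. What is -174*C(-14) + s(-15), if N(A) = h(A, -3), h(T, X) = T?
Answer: 87/14 + I*√30 ≈ 6.2143 + 5.4772*I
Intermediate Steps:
N(A) = A
s(J) = √2*√J (s(J) = √(2*J) = √2*√J)
C(Q) = 1/(2*Q) (C(Q) = 1/(Q + Q) = 1/(2*Q))
-174*C(-14) + s(-15) = -87/(-14) + √2*√(-15) = -87*(-1)/14 + √2*(I*√15) = -174*(-1/28) + I*√30 = 87/14 + I*√30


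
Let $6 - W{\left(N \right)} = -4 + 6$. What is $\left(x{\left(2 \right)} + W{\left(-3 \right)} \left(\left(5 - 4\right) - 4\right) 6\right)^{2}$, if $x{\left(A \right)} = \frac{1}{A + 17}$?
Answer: $\frac{1868689}{361} \approx 5176.4$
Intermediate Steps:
$W{\left(N \right)} = 4$ ($W{\left(N \right)} = 6 - \left(-4 + 6\right) = 6 - 2 = 4$)
$x{\left(A \right)} = \frac{1}{17 + A}$
$\left(x{\left(2 \right)} + W{\left(-3 \right)} \left(\left(5 - 4\right) - 4\right) 6\right)^{2} = \left(\frac{1}{17 + 2} + 4 \left(\left(5 - 4\right) - 4\right) 6\right)^{2} = \left(\frac{1}{19} + 4 \left(1 - 4\right) 6\right)^{2} = \left(\frac{1}{19} + 4 \left(-3\right) 6\right)^{2} = \left(\frac{1}{19} - 72\right)^{2} = \left(- \frac{1367}{19}\right)^{2} = \frac{1868689}{361}$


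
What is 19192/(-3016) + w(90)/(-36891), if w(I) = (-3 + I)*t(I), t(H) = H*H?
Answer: -39352601/1545323 ≈ -25.466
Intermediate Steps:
t(H) = H²
w(I) = I²*(-3 + I) (w(I) = (-3 + I)*I² = I²*(-3 + I))
19192/(-3016) + w(90)/(-36891) = 19192/(-3016) + (90²*(-3 + 90))/(-36891) = 19192*(-1/3016) + (8100*87)*(-1/36891) = -2399/377 + 704700*(-1/36891) = -2399/377 - 78300/4099 = -39352601/1545323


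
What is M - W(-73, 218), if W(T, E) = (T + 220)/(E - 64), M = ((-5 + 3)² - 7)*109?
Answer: -7215/22 ≈ -327.95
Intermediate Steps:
M = -327 (M = ((-2)² - 7)*109 = (4 - 7)*109 = -3*109 = -327)
W(T, E) = (220 + T)/(-64 + E)
M - W(-73, 218) = -327 - (220 - 73)/(-64 + 218) = -327 - 147/154 = -327 - 1*21/22 = -327 - 21/22 = -7215/22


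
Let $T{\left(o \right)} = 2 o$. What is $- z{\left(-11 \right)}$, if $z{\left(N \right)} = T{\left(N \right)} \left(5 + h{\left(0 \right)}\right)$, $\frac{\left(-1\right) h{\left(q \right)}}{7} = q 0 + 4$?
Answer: $-506$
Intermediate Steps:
$h{\left(q \right)} = -28$ ($h{\left(q \right)} = - 7 \left(q 0 + 4\right) = - 7 \left(0 + 4\right) = \left(-7\right) 4 = -28$)
$z{\left(N \right)} = - 46 N$ ($z{\left(N \right)} = 2 N \left(5 - 28\right) = 2 N \left(-23\right) = - 46 N$)
$- z{\left(-11 \right)} = - \left(-46\right) \left(-11\right) = \left(-1\right) 506 = -506$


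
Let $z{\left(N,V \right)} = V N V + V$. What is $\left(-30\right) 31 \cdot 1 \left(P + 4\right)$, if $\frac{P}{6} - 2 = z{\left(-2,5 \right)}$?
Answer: $236220$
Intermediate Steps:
$z{\left(N,V \right)} = V + N V^{2}$ ($z{\left(N,V \right)} = N V V + V = N V^{2} + V = V + N V^{2}$)
$P = -258$ ($P = 12 + 6 \cdot 5 \left(1 - 10\right) = 12 + 6 \cdot 5 \left(-9\right) = 12 + 6 \left(-45\right) = 12 - 270 = -258$)
$\left(-30\right) 31 \cdot 1 \left(P + 4\right) = \left(-30\right) 31 \cdot 1 \left(-258 + 4\right) = - 930 \cdot 1 \left(-254\right) = \left(-930\right) \left(-254\right) = 236220$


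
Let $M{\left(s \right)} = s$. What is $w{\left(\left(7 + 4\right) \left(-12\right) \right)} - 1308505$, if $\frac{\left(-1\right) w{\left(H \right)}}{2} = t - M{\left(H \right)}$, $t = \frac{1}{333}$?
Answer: $- \frac{435820079}{333} \approx -1.3088 \cdot 10^{6}$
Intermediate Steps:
$t = \frac{1}{333} \approx 0.003003$
$w{\left(H \right)} = - \frac{2}{333} + 2 H$ ($w{\left(H \right)} = - 2 \left(\frac{1}{333} - H\right) = - \frac{2}{333} + 2 H$)
$w{\left(\left(7 + 4\right) \left(-12\right) \right)} - 1308505 = \left(- \frac{2}{333} + 2 \left(7 + 4\right) \left(-12\right)\right) - 1308505 = \left(- \frac{2}{333} + 2 \cdot 11 \left(-12\right)\right) - 1308505 = \left(- \frac{2}{333} + 2 \left(-132\right)\right) - 1308505 = \left(- \frac{2}{333} - 264\right) - 1308505 = - \frac{87914}{333} - 1308505 = - \frac{435820079}{333}$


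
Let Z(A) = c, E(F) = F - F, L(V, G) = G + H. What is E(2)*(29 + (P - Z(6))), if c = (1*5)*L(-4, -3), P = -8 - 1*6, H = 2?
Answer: 0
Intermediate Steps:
L(V, G) = 2 + G (L(V, G) = G + 2 = 2 + G)
P = -14 (P = -8 - 6 = -14)
E(F) = 0
c = -5 (c = (1*5)*(2 - 3) = 5*(-1) = -5)
Z(A) = -5
E(2)*(29 + (P - Z(6))) = 0*(29 + (-14 - 1*(-5))) = 0*(29 + (-14 + 5)) = 0*(29 - 9) = 0*20 = 0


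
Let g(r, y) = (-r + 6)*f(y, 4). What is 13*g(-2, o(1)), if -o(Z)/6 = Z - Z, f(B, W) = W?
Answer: 416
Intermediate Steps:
o(Z) = 0 (o(Z) = -6*(Z - Z) = -6*0 = 0)
g(r, y) = 24 - 4*r (g(r, y) = (-r + 6)*4 = (6 - r)*4 = 24 - 4*r)
13*g(-2, o(1)) = 13*(24 - 4*(-2)) = 13*(24 + 8) = 13*32 = 416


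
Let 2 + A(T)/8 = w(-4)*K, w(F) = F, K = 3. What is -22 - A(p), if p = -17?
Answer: 90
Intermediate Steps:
A(T) = -112 (A(T) = -16 + 8*(-4*3) = -16 + 8*(-12) = -16 - 96 = -112)
-22 - A(p) = -22 - 1*(-112) = -22 + 112 = 90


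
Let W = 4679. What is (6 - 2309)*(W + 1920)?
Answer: -15197497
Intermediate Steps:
(6 - 2309)*(W + 1920) = (6 - 2309)*(4679 + 1920) = -2303*6599 = -15197497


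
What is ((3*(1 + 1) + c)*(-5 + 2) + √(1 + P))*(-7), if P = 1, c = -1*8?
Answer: -42 - 7*√2 ≈ -51.899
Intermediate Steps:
c = -8
((3*(1 + 1) + c)*(-5 + 2) + √(1 + P))*(-7) = ((3*(1 + 1) - 8)*(-5 + 2) + √(1 + 1))*(-7) = ((3*2 - 8)*(-3) + √2)*(-7) = ((6 - 8)*(-3) + √2)*(-7) = (-2*(-3) + √2)*(-7) = (6 + √2)*(-7) = -42 - 7*√2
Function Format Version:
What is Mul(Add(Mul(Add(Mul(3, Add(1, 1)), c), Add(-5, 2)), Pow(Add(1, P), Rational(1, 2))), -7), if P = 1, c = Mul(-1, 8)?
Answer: Add(-42, Mul(-7, Pow(2, Rational(1, 2)))) ≈ -51.899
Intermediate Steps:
c = -8
Mul(Add(Mul(Add(Mul(3, Add(1, 1)), c), Add(-5, 2)), Pow(Add(1, P), Rational(1, 2))), -7) = Mul(Add(Mul(Add(Mul(3, Add(1, 1)), -8), Add(-5, 2)), Pow(Add(1, 1), Rational(1, 2))), -7) = Mul(Add(Mul(Add(Mul(3, 2), -8), -3), Pow(2, Rational(1, 2))), -7) = Mul(Add(Mul(Add(6, -8), -3), Pow(2, Rational(1, 2))), -7) = Mul(Add(Mul(-2, -3), Pow(2, Rational(1, 2))), -7) = Mul(Add(6, Pow(2, Rational(1, 2))), -7) = Add(-42, Mul(-7, Pow(2, Rational(1, 2))))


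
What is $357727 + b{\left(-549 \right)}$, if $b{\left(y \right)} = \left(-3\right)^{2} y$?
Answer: $352786$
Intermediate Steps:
$b{\left(y \right)} = 9 y$
$357727 + b{\left(-549 \right)} = 357727 + 9 \left(-549\right) = 357727 - 4941 = 352786$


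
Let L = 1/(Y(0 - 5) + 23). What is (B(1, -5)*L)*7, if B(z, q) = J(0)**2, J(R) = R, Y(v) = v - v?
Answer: 0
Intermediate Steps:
Y(v) = 0
B(z, q) = 0 (B(z, q) = 0**2 = 0)
L = 1/23 (L = 1/(0 + 23) = 1/23 ≈ 0.043478)
(B(1, -5)*L)*7 = (0*(1/23))*7 = 0*7 = 0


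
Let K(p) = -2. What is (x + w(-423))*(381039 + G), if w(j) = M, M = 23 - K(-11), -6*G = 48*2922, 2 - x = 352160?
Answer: -125944945179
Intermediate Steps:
x = -352158 (x = 2 - 1*352160 = 2 - 352160 = -352158)
G = -23376 (G = -8*2922 = -⅙*140256 = -23376)
M = 25 (M = 23 - 1*(-2) = 23 + 2 = 25)
w(j) = 25
(x + w(-423))*(381039 + G) = (-352158 + 25)*(381039 - 23376) = -352133*357663 = -125944945179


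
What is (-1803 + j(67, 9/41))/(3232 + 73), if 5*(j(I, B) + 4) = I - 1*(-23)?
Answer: -1789/3305 ≈ -0.54130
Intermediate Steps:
j(I, B) = ⅗ + I/5 (j(I, B) = -4 + (I - 1*(-23))/5 = -4 + (I + 23)/5 = -4 + (23 + I)/5 = -4 + (23/5 + I/5) = ⅗ + I/5)
(-1803 + j(67, 9/41))/(3232 + 73) = (-1803 + (⅗ + (⅕)*67))/(3232 + 73) = (-1803 + (⅗ + 67/5))/3305 = (-1803 + 14)*(1/3305) = -1789*1/3305 = -1789/3305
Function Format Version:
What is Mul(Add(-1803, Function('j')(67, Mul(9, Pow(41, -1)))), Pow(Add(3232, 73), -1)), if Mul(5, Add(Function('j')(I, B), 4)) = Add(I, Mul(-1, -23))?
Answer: Rational(-1789, 3305) ≈ -0.54130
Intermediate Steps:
Function('j')(I, B) = Add(Rational(3, 5), Mul(Rational(1, 5), I)) (Function('j')(I, B) = Add(-4, Mul(Rational(1, 5), Add(I, Mul(-1, -23)))) = Add(-4, Mul(Rational(1, 5), Add(I, 23))) = Add(-4, Mul(Rational(1, 5), Add(23, I))) = Add(-4, Add(Rational(23, 5), Mul(Rational(1, 5), I))) = Add(Rational(3, 5), Mul(Rational(1, 5), I)))
Mul(Add(-1803, Function('j')(67, Mul(9, Pow(41, -1)))), Pow(Add(3232, 73), -1)) = Mul(Add(-1803, Add(Rational(3, 5), Mul(Rational(1, 5), 67))), Pow(Add(3232, 73), -1)) = Mul(Add(-1803, Add(Rational(3, 5), Rational(67, 5))), Pow(3305, -1)) = Mul(Add(-1803, 14), Rational(1, 3305)) = Mul(-1789, Rational(1, 3305)) = Rational(-1789, 3305)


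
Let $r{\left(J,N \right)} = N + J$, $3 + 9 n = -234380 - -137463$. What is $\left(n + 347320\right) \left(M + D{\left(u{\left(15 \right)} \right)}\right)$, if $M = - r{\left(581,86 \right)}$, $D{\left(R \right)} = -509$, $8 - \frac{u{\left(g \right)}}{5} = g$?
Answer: $- \frac{1187352320}{3} \approx -3.9578 \cdot 10^{8}$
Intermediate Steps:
$u{\left(g \right)} = 40 - 5 g$
$n = - \frac{96920}{9}$ ($n = - \frac{1}{3} + \frac{-234380 - -137463}{9} = - \frac{1}{3} + \frac{-234380 + 137463}{9} = - \frac{1}{3} + \frac{1}{9} \left(-96917\right) = - \frac{1}{3} - \frac{96917}{9} = - \frac{96920}{9} \approx -10769.0$)
$r{\left(J,N \right)} = J + N$
$M = -667$ ($M = - (581 + 86) = \left(-1\right) 667 = -667$)
$\left(n + 347320\right) \left(M + D{\left(u{\left(15 \right)} \right)}\right) = \left(- \frac{96920}{9} + 347320\right) \left(-667 - 509\right) = \frac{3028960}{9} \left(-1176\right) = - \frac{1187352320}{3}$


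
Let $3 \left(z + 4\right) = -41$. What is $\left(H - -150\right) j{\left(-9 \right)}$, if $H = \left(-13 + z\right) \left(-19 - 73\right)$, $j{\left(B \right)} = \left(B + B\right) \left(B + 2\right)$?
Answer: $374388$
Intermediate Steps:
$z = - \frac{53}{3}$ ($z = -4 + \frac{1}{3} \left(-41\right) = -4 - \frac{41}{3} = - \frac{53}{3} \approx -17.667$)
$j{\left(B \right)} = 2 B \left(2 + B\right)$
$H = \frac{8464}{3}$ ($H = \left(-13 - \frac{53}{3}\right) \left(-19 - 73\right) = \left(- \frac{92}{3}\right) \left(-92\right) = \frac{8464}{3} \approx 2821.3$)
$\left(H - -150\right) j{\left(-9 \right)} = \left(\frac{8464}{3} - -150\right) 2 \left(-9\right) \left(2 - 9\right) = \left(\frac{8464}{3} + 150\right) 2 \left(-9\right) \left(-7\right) = \frac{8914}{3} \cdot 126 = 374388$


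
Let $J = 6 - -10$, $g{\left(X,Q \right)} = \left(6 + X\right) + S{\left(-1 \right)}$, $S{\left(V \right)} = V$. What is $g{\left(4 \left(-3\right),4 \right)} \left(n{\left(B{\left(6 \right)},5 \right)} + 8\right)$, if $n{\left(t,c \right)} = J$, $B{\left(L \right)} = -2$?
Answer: $-168$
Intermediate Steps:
$g{\left(X,Q \right)} = 5 + X$ ($g{\left(X,Q \right)} = \left(6 + X\right) - 1 = 5 + X$)
$J = 16$ ($J = 6 + 10 = 16$)
$n{\left(t,c \right)} = 16$
$g{\left(4 \left(-3\right),4 \right)} \left(n{\left(B{\left(6 \right)},5 \right)} + 8\right) = \left(5 + 4 \left(-3\right)\right) \left(16 + 8\right) = \left(5 - 12\right) 24 = \left(-7\right) 24 = -168$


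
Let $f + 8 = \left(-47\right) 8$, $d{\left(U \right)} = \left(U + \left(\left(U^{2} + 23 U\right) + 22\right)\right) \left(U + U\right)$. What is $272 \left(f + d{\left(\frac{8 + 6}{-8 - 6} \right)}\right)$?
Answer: $-103904$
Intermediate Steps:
$d{\left(U \right)} = 2 U \left(22 + U^{2} + 24 U\right)$ ($d{\left(U \right)} = \left(U + \left(22 + U^{2} + 23 U\right)\right) 2 U = \left(22 + U^{2} + 24 U\right) 2 U = 2 U \left(22 + U^{2} + 24 U\right)$)
$f = -384$ ($f = -8 - 376 = -384$)
$272 \left(f + d{\left(\frac{8 + 6}{-8 - 6} \right)}\right) = 272 \left(-384 + 2 \frac{8 + 6}{-8 - 6} \left(22 + \left(\frac{8 + 6}{-8 - 6}\right)^{2} + 24 \frac{8 + 6}{-8 - 6}\right)\right) = 272 \left(-384 + 2 \frac{14}{-14} \left(22 + \left(\frac{14}{-14}\right)^{2} + 24 \frac{14}{-14}\right)\right) = 272 \left(-384 + 2 \cdot 14 \left(- \frac{1}{14}\right) \left(22 + \left(14 \left(- \frac{1}{14}\right)\right)^{2} + 24 \cdot 14 \left(- \frac{1}{14}\right)\right)\right) = 272 \left(-384 + 2 \left(-1\right) \left(22 + \left(-1\right)^{2} + 24 \left(-1\right)\right)\right) = 272 \left(-384 + 2 \left(-1\right) \left(22 + 1 - 24\right)\right) = 272 \left(-384 + 2 \left(-1\right) \left(-1\right)\right) = 272 \left(-384 + 2\right) = 272 \left(-382\right) = -103904$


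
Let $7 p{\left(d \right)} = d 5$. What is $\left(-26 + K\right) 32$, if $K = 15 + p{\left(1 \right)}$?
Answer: $- \frac{2304}{7} \approx -329.14$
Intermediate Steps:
$p{\left(d \right)} = \frac{5 d}{7}$ ($p{\left(d \right)} = \frac{d 5}{7} = \frac{5 d}{7}$)
$K = \frac{110}{7}$ ($K = 15 + \frac{5}{7} \cdot 1 = 15 + \frac{5}{7} = \frac{110}{7} \approx 15.714$)
$\left(-26 + K\right) 32 = \left(-26 + \frac{110}{7}\right) 32 = \left(- \frac{72}{7}\right) 32 = - \frac{2304}{7}$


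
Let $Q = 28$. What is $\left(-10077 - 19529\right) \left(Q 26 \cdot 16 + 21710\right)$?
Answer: $-987596948$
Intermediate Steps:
$\left(-10077 - 19529\right) \left(Q 26 \cdot 16 + 21710\right) = \left(-10077 - 19529\right) \left(28 \cdot 26 \cdot 16 + 21710\right) = - 29606 \left(728 \cdot 16 + 21710\right) = - 29606 \left(11648 + 21710\right) = \left(-29606\right) 33358 = -987596948$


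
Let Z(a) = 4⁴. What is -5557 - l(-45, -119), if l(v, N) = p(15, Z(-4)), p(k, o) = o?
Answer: -5813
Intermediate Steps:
Z(a) = 256
l(v, N) = 256
-5557 - l(-45, -119) = -5557 - 1*256 = -5557 - 256 = -5813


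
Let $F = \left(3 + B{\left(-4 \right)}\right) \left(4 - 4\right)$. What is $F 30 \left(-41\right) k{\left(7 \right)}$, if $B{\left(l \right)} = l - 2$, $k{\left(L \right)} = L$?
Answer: $0$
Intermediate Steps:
$B{\left(l \right)} = -2 + l$
$F = 0$ ($F = \left(3 - 6\right) \left(4 - 4\right) = \left(3 - 6\right) 0 = \left(-3\right) 0 = 0$)
$F 30 \left(-41\right) k{\left(7 \right)} = 0 \cdot 30 \left(-41\right) 7 = 0 \left(\left(-1230\right) 7\right) = 0 \left(-8610\right) = 0$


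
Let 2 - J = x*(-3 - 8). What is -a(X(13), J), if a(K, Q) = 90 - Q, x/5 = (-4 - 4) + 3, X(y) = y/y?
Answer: -363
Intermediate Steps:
X(y) = 1
x = -25 (x = 5*((-4 - 4) + 3) = 5*(-8 + 3) = 5*(-5) = -25)
J = -273 (J = 2 - (-25)*(-3 - 8) = 2 - (-25)*(-11) = 2 - 1*275 = 2 - 275 = -273)
-a(X(13), J) = -(90 - 1*(-273)) = -(90 + 273) = -1*363 = -363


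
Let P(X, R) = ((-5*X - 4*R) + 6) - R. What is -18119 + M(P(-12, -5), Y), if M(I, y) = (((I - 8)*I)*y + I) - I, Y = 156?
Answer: 1160149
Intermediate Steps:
P(X, R) = 6 - 5*R - 5*X (P(X, R) = (6 - 5*X - 4*R) - R = 6 - 5*R - 5*X)
M(I, y) = I*y*(-8 + I) (M(I, y) = (((-8 + I)*I)*y + I) - I = ((I*(-8 + I))*y + I) - I = (I*y*(-8 + I) + I) - I = (I + I*y*(-8 + I)) - I = I*y*(-8 + I))
-18119 + M(P(-12, -5), Y) = -18119 + (6 - 5*(-5) - 5*(-12))*156*(-8 + (6 - 5*(-5) - 5*(-12))) = -18119 + (6 + 25 + 60)*156*(-8 + (6 + 25 + 60)) = -18119 + 91*156*(-8 + 91) = -18119 + 91*156*83 = -18119 + 1178268 = 1160149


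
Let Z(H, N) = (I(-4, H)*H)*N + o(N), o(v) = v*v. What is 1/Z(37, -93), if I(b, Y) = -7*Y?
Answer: 1/899868 ≈ 1.1113e-6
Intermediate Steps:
o(v) = v²
Z(H, N) = N² - 7*N*H² (Z(H, N) = ((-7*H)*H)*N + N² = (-7*H²)*N + N² = -7*N*H² + N² = N² - 7*N*H²)
1/Z(37, -93) = 1/(-93*(-93 - 7*37²)) = 1/(-93*(-93 - 7*1369)) = 1/(-93*(-93 - 9583)) = 1/(-93*(-9676)) = 1/899868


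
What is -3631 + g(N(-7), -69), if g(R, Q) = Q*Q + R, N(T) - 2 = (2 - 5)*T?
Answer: 1153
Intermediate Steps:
N(T) = 2 - 3*T (N(T) = 2 + (2 - 5)*T = 2 - 3*T)
g(R, Q) = R + Q**2 (g(R, Q) = Q**2 + R = R + Q**2)
-3631 + g(N(-7), -69) = -3631 + ((2 - 3*(-7)) + (-69)**2) = -3631 + ((2 + 21) + 4761) = -3631 + (23 + 4761) = -3631 + 4784 = 1153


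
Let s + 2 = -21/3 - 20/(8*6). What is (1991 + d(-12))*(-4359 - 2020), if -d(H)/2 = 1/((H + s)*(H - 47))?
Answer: -192578877911/15163 ≈ -1.2701e+7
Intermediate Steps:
s = -113/12 (s = -2 + (-21/3 - 20/(8*6)) = -2 + (-21*⅓ - 20/48) = -2 + (-7 - 20*1/48) = -2 + (-7 - 5/12) = -2 - 89/12 = -113/12 ≈ -9.4167)
d(H) = -2/((-47 + H)*(-113/12 + H)) (d(H) = -2*1/((H - 47)*(H - 113/12)) = -2*1/((-47 + H)*(-113/12 + H)) = -2/((-47 + H)*(-113/12 + H)))
(1991 + d(-12))*(-4359 - 2020) = (1991 - 24/(5311 - 677*(-12) + 12*(-12)²))*(-4359 - 2020) = (1991 - 24/(5311 + 8124 + 12*144))*(-6379) = (1991 - 24/(5311 + 8124 + 1728))*(-6379) = (1991 - 24/15163)*(-6379) = (30189509/15163)*(-6379) = -192578877911/15163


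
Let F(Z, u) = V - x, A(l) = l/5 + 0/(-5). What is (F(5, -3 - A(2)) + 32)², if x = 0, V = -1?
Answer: 961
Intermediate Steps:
A(l) = l/5 (A(l) = l*(⅕) + 0*(-⅕) = l/5 + 0 = l/5)
F(Z, u) = -1 (F(Z, u) = -1 - 1*0 = -1 + 0 = -1)
(F(5, -3 - A(2)) + 32)² = (-1 + 32)² = 31² = 961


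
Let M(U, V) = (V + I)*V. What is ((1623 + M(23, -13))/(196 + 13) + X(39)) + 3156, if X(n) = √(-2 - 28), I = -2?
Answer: 661422/209 + I*√30 ≈ 3164.7 + 5.4772*I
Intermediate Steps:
M(U, V) = V*(-2 + V) (M(U, V) = (V - 2)*V = (-2 + V)*V = V*(-2 + V))
X(n) = I*√30 (X(n) = √(-30) = I*√30)
((1623 + M(23, -13))/(196 + 13) + X(39)) + 3156 = ((1623 - 13*(-2 - 13))/(196 + 13) + I*√30) + 3156 = ((1623 - 13*(-15))/209 + I*√30) + 3156 = ((1623 + 195)*(1/209) + I*√30) + 3156 = (1818*(1/209) + I*√30) + 3156 = (1818/209 + I*√30) + 3156 = 661422/209 + I*√30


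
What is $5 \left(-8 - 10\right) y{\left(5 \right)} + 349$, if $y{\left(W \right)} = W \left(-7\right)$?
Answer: $3499$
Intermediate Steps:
$y{\left(W \right)} = - 7 W$
$5 \left(-8 - 10\right) y{\left(5 \right)} + 349 = 5 \left(-8 - 10\right) \left(\left(-7\right) 5\right) + 349 = 5 \left(-18\right) \left(-35\right) + 349 = \left(-90\right) \left(-35\right) + 349 = 3150 + 349 = 3499$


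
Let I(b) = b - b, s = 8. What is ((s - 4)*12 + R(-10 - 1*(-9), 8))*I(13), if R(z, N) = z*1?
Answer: 0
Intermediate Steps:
R(z, N) = z
I(b) = 0
((s - 4)*12 + R(-10 - 1*(-9), 8))*I(13) = ((8 - 4)*12 + (-10 - 1*(-9)))*0 = (4*12 + (-10 + 9))*0 = (48 - 1)*0 = 47*0 = 0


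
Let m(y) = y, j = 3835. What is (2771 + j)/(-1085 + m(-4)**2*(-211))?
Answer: -2202/1487 ≈ -1.4808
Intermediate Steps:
(2771 + j)/(-1085 + m(-4)**2*(-211)) = (2771 + 3835)/(-1085 + (-4)**2*(-211)) = 6606/(-1085 + 16*(-211)) = 6606/(-1085 - 3376) = 6606/(-4461) = 6606*(-1/4461) = -2202/1487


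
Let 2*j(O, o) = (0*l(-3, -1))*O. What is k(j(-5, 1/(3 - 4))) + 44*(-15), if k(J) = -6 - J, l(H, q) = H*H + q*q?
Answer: -666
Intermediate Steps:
l(H, q) = H² + q²
j(O, o) = 0 (j(O, o) = ((0*((-3)² + (-1)²))*O)/2 = ((0*(9 + 1))*O)/2 = ((0*10)*O)/2 = (0*O)/2 = (½)*0 = 0)
k(j(-5, 1/(3 - 4))) + 44*(-15) = (-6 - 1*0) + 44*(-15) = (-6 + 0) - 660 = -6 - 660 = -666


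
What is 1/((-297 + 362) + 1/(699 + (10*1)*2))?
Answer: 719/46736 ≈ 0.015384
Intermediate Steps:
1/((-297 + 362) + 1/(699 + (10*1)*2)) = 1/(65 + 1/(699 + 10*2)) = 1/(65 + 1/(699 + 20)) = 1/(65 + 1/719) = 1/(46736/719) = 719/46736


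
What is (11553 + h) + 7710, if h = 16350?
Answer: 35613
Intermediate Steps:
(11553 + h) + 7710 = (11553 + 16350) + 7710 = 27903 + 7710 = 35613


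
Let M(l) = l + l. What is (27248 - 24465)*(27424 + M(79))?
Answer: 76760706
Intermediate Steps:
M(l) = 2*l
(27248 - 24465)*(27424 + M(79)) = (27248 - 24465)*(27424 + 2*79) = 2783*(27424 + 158) = 2783*27582 = 76760706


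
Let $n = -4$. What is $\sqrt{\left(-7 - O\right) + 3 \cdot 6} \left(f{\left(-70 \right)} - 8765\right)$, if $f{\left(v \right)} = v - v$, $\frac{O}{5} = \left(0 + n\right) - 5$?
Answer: $- 17530 \sqrt{14} \approx -65591.0$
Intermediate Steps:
$O = -45$ ($O = 5 \left(\left(0 - 4\right) - 5\right) = 5 \left(-4 - 5\right) = 5 \left(-9\right) = -45$)
$f{\left(v \right)} = 0$
$\sqrt{\left(-7 - O\right) + 3 \cdot 6} \left(f{\left(-70 \right)} - 8765\right) = \sqrt{\left(-7 - -45\right) + 3 \cdot 6} \left(0 - 8765\right) = \sqrt{\left(-7 + 45\right) + 18} \left(-8765\right) = \sqrt{38 + 18} \left(-8765\right) = \sqrt{56} \left(-8765\right) = 2 \sqrt{14} \left(-8765\right) = - 17530 \sqrt{14}$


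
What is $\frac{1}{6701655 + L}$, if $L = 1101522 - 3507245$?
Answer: $\frac{1}{4295932} \approx 2.3278 \cdot 10^{-7}$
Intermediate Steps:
$L = -2405723$
$\frac{1}{6701655 + L} = \frac{1}{6701655 - 2405723} = \frac{1}{4295932}$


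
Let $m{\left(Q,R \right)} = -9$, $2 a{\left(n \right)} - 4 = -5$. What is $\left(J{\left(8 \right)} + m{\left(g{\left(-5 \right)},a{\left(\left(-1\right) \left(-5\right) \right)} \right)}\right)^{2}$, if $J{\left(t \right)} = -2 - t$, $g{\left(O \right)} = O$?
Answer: $361$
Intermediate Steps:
$a{\left(n \right)} = - \frac{1}{2}$ ($a{\left(n \right)} = 2 + \frac{1}{2} \left(-5\right) = 2 - \frac{5}{2} = - \frac{1}{2}$)
$\left(J{\left(8 \right)} + m{\left(g{\left(-5 \right)},a{\left(\left(-1\right) \left(-5\right) \right)} \right)}\right)^{2} = \left(\left(-2 - 8\right) - 9\right)^{2} = \left(-10 - 9\right)^{2} = \left(-19\right)^{2} = 361$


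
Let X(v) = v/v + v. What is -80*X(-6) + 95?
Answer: 495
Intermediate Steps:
X(v) = 1 + v
-80*X(-6) + 95 = -80*(1 - 6) + 95 = -80*(-5) + 95 = 400 + 95 = 495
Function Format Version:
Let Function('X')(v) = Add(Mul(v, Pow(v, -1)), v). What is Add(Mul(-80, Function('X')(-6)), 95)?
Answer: 495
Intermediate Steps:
Function('X')(v) = Add(1, v)
Add(Mul(-80, Function('X')(-6)), 95) = Add(Mul(-80, Add(1, -6)), 95) = Add(Mul(-80, -5), 95) = Add(400, 95) = 495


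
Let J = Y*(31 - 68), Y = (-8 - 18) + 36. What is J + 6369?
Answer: 5999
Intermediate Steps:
Y = 10 (Y = -26 + 36 = 10)
J = -370 (J = 10*(31 - 68) = 10*(-37) = -370)
J + 6369 = -370 + 6369 = 5999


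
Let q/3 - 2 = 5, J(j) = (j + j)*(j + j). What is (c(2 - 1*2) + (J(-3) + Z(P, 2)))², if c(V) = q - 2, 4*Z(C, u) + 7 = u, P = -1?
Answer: 46225/16 ≈ 2889.1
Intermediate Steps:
J(j) = 4*j² (J(j) = (2*j)*(2*j) = 4*j²)
Z(C, u) = -7/4 + u/4
q = 21 (q = 6 + 3*5 = 6 + 15 = 21)
c(V) = 19 (c(V) = 21 - 2 = 19)
(c(2 - 1*2) + (J(-3) + Z(P, 2)))² = (19 + (4*(-3)² + (-7/4 + (¼)*2)))² = (19 + (4*9 + (-7/4 + ½)))² = (19 + (36 - 5/4))² = (19 + 139/4)² = (215/4)² = 46225/16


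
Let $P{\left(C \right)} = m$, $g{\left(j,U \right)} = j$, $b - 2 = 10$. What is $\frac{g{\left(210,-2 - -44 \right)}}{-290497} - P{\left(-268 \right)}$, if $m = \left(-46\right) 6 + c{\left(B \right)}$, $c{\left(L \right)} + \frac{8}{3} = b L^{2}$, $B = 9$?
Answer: $- \frac{604234390}{871491} \approx -693.33$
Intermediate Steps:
$b = 12$ ($b = 2 + 10 = 12$)
$c{\left(L \right)} = - \frac{8}{3} + 12 L^{2}$
$m = \frac{2080}{3}$ ($m = \left(-46\right) 6 - \left(\frac{8}{3} - 12 \cdot 9^{2}\right) = -276 + \left(- \frac{8}{3} + 12 \cdot 81\right) = -276 + \left(- \frac{8}{3} + 972\right) = -276 + \frac{2908}{3} = \frac{2080}{3} \approx 693.33$)
$P{\left(C \right)} = \frac{2080}{3}$
$\frac{g{\left(210,-2 - -44 \right)}}{-290497} - P{\left(-268 \right)} = \frac{210}{-290497} - \frac{2080}{3} = 210 \left(- \frac{1}{290497}\right) - \frac{2080}{3} = - \frac{210}{290497} - \frac{2080}{3} = - \frac{604234390}{871491}$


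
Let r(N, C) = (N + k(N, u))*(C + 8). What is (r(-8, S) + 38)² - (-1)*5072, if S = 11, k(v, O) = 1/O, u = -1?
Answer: 22761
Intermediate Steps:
k(v, O) = 1/O
r(N, C) = (-1 + N)*(8 + C) (r(N, C) = (N + 1/(-1))*(C + 8) = (N - 1)*(8 + C) = (-1 + N)*(8 + C))
(r(-8, S) + 38)² - (-1)*5072 = ((-8 - 1*11 + 8*(-8) + 11*(-8)) + 38)² - (-1)*5072 = ((-8 - 11 - 64 - 88) + 38)² - 1*(-5072) = (-171 + 38)² + 5072 = (-133)² + 5072 = 17689 + 5072 = 22761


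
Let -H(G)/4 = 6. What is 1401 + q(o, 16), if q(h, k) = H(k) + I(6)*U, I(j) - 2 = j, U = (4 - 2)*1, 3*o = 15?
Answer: 1393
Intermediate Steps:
o = 5 (o = (1/3)*15 = 5)
H(G) = -24 (H(G) = -4*6 = -24)
U = 2 (U = 2*1 = 2)
I(j) = 2 + j
q(h, k) = -8 (q(h, k) = -24 + (2 + 6)*2 = -24 + 8*2 = -24 + 16 = -8)
1401 + q(o, 16) = 1401 - 8 = 1393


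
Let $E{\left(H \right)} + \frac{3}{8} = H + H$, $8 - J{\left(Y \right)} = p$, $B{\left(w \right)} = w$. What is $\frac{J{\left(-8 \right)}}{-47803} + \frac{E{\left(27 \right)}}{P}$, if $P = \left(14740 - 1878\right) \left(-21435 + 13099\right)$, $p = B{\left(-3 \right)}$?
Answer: $- \frac{9455659103}{41002595699968} \approx -0.00023061$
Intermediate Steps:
$p = -3$
$J{\left(Y \right)} = 11$ ($J{\left(Y \right)} = 8 - -3 = 8 + 3 = 11$)
$E{\left(H \right)} = - \frac{3}{8} + 2 H$ ($E{\left(H \right)} = - \frac{3}{8} + \left(H + H\right) = - \frac{3}{8} + 2 H$)
$P = -107217632$ ($P = 12862 \left(-8336\right) = -107217632$)
$\frac{J{\left(-8 \right)}}{-47803} + \frac{E{\left(27 \right)}}{P} = \frac{11}{-47803} + \frac{- \frac{3}{8} + 2 \cdot 27}{-107217632} = 11 \left(- \frac{1}{47803}\right) + \left(- \frac{3}{8} + 54\right) \left(- \frac{1}{107217632}\right) = - \frac{11}{47803} + \frac{429}{8} \left(- \frac{1}{107217632}\right) = - \frac{11}{47803} - \frac{429}{857741056} = - \frac{9455659103}{41002595699968}$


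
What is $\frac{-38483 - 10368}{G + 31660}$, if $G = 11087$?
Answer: $- \frac{48851}{42747} \approx -1.1428$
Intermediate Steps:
$\frac{-38483 - 10368}{G + 31660} = \frac{-38483 - 10368}{11087 + 31660} = \frac{-38483 - 10368}{42747} = \left(-48851\right) \frac{1}{42747} = - \frac{48851}{42747}$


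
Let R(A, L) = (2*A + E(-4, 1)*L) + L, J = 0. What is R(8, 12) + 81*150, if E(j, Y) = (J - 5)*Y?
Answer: 12118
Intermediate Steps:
E(j, Y) = -5*Y (E(j, Y) = (0 - 5)*Y = -5*Y)
R(A, L) = -4*L + 2*A (R(A, L) = (2*A + (-5*1)*L) + L = (2*A - 5*L) + L = (-5*L + 2*A) + L = -4*L + 2*A)
R(8, 12) + 81*150 = (-4*12 + 2*8) + 81*150 = (-48 + 16) + 12150 = -32 + 12150 = 12118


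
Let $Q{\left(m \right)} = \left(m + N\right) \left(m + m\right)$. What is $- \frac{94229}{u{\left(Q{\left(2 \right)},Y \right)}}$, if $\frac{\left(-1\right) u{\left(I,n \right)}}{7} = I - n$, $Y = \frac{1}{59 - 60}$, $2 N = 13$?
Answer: $\frac{94229}{245} \approx 384.61$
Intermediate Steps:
$N = \frac{13}{2}$ ($N = \frac{1}{2} \cdot 13 = \frac{13}{2} \approx 6.5$)
$Q{\left(m \right)} = 2 m \left(\frac{13}{2} + m\right)$ ($Q{\left(m \right)} = \left(m + \frac{13}{2}\right) \left(m + m\right) = \left(\frac{13}{2} + m\right) 2 m = 2 m \left(\frac{13}{2} + m\right)$)
$Y = -1$ ($Y = \frac{1}{-1} = -1$)
$u{\left(I,n \right)} = - 7 I + 7 n$ ($u{\left(I,n \right)} = - 7 \left(I - n\right) = - 7 I + 7 n$)
$- \frac{94229}{u{\left(Q{\left(2 \right)},Y \right)}} = - \frac{94229}{- 7 \cdot 2 \left(13 + 2 \cdot 2\right) + 7 \left(-1\right)} = - \frac{94229}{- 7 \cdot 2 \left(13 + 4\right) - 7} = - \frac{94229}{- 7 \cdot 2 \cdot 17 - 7} = - \frac{94229}{\left(-7\right) 34 - 7} = - \frac{94229}{-238 - 7} = - \frac{94229}{-245} = \left(-94229\right) \left(- \frac{1}{245}\right) = \frac{94229}{245}$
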